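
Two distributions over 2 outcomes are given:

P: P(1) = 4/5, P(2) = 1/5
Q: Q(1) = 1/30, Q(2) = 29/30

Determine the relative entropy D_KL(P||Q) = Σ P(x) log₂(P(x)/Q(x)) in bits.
3.2134 bits

D_KL(P||Q) = Σ P(x) log₂(P(x)/Q(x))

Computing term by term:
  P(1)·log₂(P(1)/Q(1)) = (4/5)·log₂((4/5)/(1/30)) = 3.66797
  P(2)·log₂(P(2)/Q(2)) = (1/5)·log₂((1/5)/(29/30)) = -0.45460

D_KL(P||Q) = 3.66797 - 0.45460 = 3.21337 ≈ 3.2134 bits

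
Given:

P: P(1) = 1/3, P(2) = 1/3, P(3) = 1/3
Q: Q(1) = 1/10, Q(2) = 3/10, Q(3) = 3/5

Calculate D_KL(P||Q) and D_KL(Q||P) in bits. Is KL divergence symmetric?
D_KL(P||Q) = 0.3470 bits, D_KL(Q||P) = 0.2895 bits. No, KL divergence is not symmetric.

D_KL(P||Q) = Σ P(x) log₂(P(x)/Q(x))

Computing term by term:
  P(1)·log₂(P(1)/Q(1)) = (1/3)·log₂((1/3)/(1/10)) = 0.57899
  P(2)·log₂(P(2)/Q(2)) = (1/3)·log₂((1/3)/(3/10)) = 0.05067
  P(3)·log₂(P(3)/Q(3)) = (1/3)·log₂((1/3)/(3/5)) = -0.28267

D_KL(P||Q) = 0.57899 + 0.05067 - 0.28267 = 0.34699 ≈ 0.3470 bits

D_KL(Q||P) = Σ Q(x) log₂(Q(x)/P(x))

Computing term by term:
  Q(1)·log₂(Q(1)/P(1)) = (1/10)·log₂((1/10)/(1/3)) = -0.17370
  Q(2)·log₂(Q(2)/P(2)) = (3/10)·log₂((3/10)/(1/3)) = -0.04560
  Q(3)·log₂(Q(3)/P(3)) = (3/5)·log₂((3/5)/(1/3)) = 0.50880

D_KL(Q||P) = -0.17370 - 0.04560 + 0.50880 = 0.28950 ≈ 0.2895 bits

These are NOT equal (difference: 0.0575 bits). KL divergence is asymmetric: D_KL(P||Q) ≠ D_KL(Q||P) in general.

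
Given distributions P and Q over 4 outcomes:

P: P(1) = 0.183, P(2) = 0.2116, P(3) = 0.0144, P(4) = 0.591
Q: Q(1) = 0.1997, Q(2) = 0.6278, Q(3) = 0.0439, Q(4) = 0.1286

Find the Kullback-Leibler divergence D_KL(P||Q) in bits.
0.9222 bits

D_KL(P||Q) = Σ P(x) log₂(P(x)/Q(x))

Computing term by term:
  P(1)·log₂(P(1)/Q(1)) = 0.183·log₂(0.183/0.1997) = -0.02306
  P(2)·log₂(P(2)/Q(2)) = 0.2116·log₂(0.2116/0.6278) = -0.33199
  P(3)·log₂(P(3)/Q(3)) = 0.0144·log₂(0.0144/0.0439) = -0.02316
  P(4)·log₂(P(4)/Q(4)) = 0.591·log₂(0.591/0.1286) = 1.30036

D_KL(P||Q) = -0.02306 - 0.33199 - 0.02316 + 1.30036 = 0.92215 ≈ 0.9222 bits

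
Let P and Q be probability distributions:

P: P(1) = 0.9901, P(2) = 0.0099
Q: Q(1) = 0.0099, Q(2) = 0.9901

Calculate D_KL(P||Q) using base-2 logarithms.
6.5125 bits

D_KL(P||Q) = Σ P(x) log₂(P(x)/Q(x))

Computing term by term:
  P(1)·log₂(P(1)/Q(1)) = 0.9901·log₂(0.9901/0.0099) = 6.57823
  P(2)·log₂(P(2)/Q(2)) = 0.0099·log₂(0.0099/0.9901) = -0.06578

D_KL(P||Q) = 6.57823 - 0.06578 = 6.51245 ≈ 6.5125 bits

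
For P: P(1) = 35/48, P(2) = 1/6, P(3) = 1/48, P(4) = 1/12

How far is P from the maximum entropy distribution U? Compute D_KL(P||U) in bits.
0.8218 bits

U(i) = 1/4 for all i

D_KL(P||U) = Σ P(x) log₂(P(x) / (1/4))
           = Σ P(x) log₂(P(x)) + log₂(4)
           = log₂(4) - H(P)

H(P) = -Σ P(x) log₂(P(x)):
  -P(1)·log₂(P(1)) = -(35/48)·log₂(35/48) = 0.33227
  -P(2)·log₂(P(2)) = -(1/6)·log₂(1/6) = 0.43083
  -P(3)·log₂(P(3)) = -(1/48)·log₂(1/48) = 0.11635
  -P(4)·log₂(P(4)) = -(1/12)·log₂(1/12) = 0.29875
H(P) = 0.33227 + 0.43083 + 0.11635 + 0.29875 = 1.17820 bits

log₂(4) = 2.00000 bits

D_KL(P||U) = 2.00000 - 1.17820 = 0.82180 ≈ 0.8218 bits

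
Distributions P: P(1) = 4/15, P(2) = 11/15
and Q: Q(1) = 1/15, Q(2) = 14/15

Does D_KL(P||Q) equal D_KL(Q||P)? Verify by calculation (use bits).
D_KL(P||Q) = 0.2782 bits, D_KL(Q||P) = 0.1914 bits. No — D_KL(P||Q) ≠ D_KL(Q||P) for this pair.

D_KL(P||Q) = Σ P(x) log₂(P(x)/Q(x))

Computing term by term:
  P(1)·log₂(P(1)/Q(1)) = (4/15)·log₂((4/15)/(1/15)) = 0.53333
  P(2)·log₂(P(2)/Q(2)) = (11/15)·log₂((11/15)/(14/15)) = -0.25514

D_KL(P||Q) = 0.53333 - 0.25514 = 0.27819 ≈ 0.2782 bits

D_KL(Q||P) = Σ Q(x) log₂(Q(x)/P(x))

Computing term by term:
  Q(1)·log₂(Q(1)/P(1)) = (1/15)·log₂((1/15)/(4/15)) = -0.13333
  Q(2)·log₂(Q(2)/P(2)) = (14/15)·log₂((14/15)/(11/15)) = 0.32473

D_KL(Q||P) = -0.13333 + 0.32473 = 0.19140 ≈ 0.1914 bits

These are NOT equal (difference: 0.0868 bits). KL divergence is asymmetric: D_KL(P||Q) ≠ D_KL(Q||P) in general.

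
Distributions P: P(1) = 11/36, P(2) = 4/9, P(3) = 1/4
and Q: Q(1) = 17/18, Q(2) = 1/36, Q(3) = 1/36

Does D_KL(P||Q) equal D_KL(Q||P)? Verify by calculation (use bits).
D_KL(P||Q) = 2.0728 bits, D_KL(Q||P) = 1.3384 bits. No — D_KL(P||Q) ≠ D_KL(Q||P) for this pair.

D_KL(P||Q) = Σ P(x) log₂(P(x)/Q(x))

Computing term by term:
  P(1)·log₂(P(1)/Q(1)) = (11/36)·log₂((11/36)/(17/18)) = -0.49745
  P(2)·log₂(P(2)/Q(2)) = (4/9)·log₂((4/9)/(1/36)) = 1.77778
  P(3)·log₂(P(3)/Q(3)) = (1/4)·log₂((1/4)/(1/36)) = 0.79248

D_KL(P||Q) = -0.49745 + 1.77778 + 0.79248 = 2.07281 ≈ 2.0728 bits

D_KL(Q||P) = Σ Q(x) log₂(Q(x)/P(x))

Computing term by term:
  Q(1)·log₂(Q(1)/P(1)) = (17/18)·log₂((17/18)/(11/36)) = 1.53759
  Q(2)·log₂(Q(2)/P(2)) = (1/36)·log₂((1/36)/(4/9)) = -0.11111
  Q(3)·log₂(Q(3)/P(3)) = (1/36)·log₂((1/36)/(1/4)) = -0.08805

D_KL(Q||P) = 1.53759 - 0.11111 - 0.08805 = 1.33843 ≈ 1.3384 bits

These are NOT equal (difference: 0.7344 bits). KL divergence is asymmetric: D_KL(P||Q) ≠ D_KL(Q||P) in general.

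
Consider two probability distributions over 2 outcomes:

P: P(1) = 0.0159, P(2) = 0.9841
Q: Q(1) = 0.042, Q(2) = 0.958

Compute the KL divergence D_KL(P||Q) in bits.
0.0159 bits

D_KL(P||Q) = Σ P(x) log₂(P(x)/Q(x))

Computing term by term:
  P(1)·log₂(P(1)/Q(1)) = 0.0159·log₂(0.0159/0.042) = -0.02228
  P(2)·log₂(P(2)/Q(2)) = 0.9841·log₂(0.9841/0.958) = 0.03816

D_KL(P||Q) = -0.02228 + 0.03816 = 0.01588 ≈ 0.0159 bits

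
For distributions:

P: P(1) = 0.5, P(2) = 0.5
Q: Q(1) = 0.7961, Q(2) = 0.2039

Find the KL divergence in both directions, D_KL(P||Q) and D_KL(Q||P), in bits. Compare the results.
D_KL(P||Q) = 0.3115 bits, D_KL(Q||P) = 0.2703 bits. D_KL(P||Q) is larger than D_KL(Q||P) by 0.0412 bits; the two directions differ.

D_KL(P||Q) = Σ P(x) log₂(P(x)/Q(x))

Computing term by term:
  P(1)·log₂(P(1)/Q(1)) = 0.5·log₂(0.5/0.7961) = -0.33551
  P(2)·log₂(P(2)/Q(2)) = 0.5·log₂(0.5/0.2039) = 0.64703

D_KL(P||Q) = -0.33551 + 0.64703 = 0.31152 ≈ 0.3115 bits

D_KL(Q||P) = Σ Q(x) log₂(Q(x)/P(x))

Computing term by term:
  Q(1)·log₂(Q(1)/P(1)) = 0.7961·log₂(0.7961/0.5) = 0.53420
  Q(2)·log₂(Q(2)/P(2)) = 0.2039·log₂(0.2039/0.5) = -0.26386

D_KL(Q||P) = 0.53420 - 0.26386 = 0.27034 ≈ 0.2703 bits

These are NOT equal (difference: 0.0412 bits). KL divergence is asymmetric: D_KL(P||Q) ≠ D_KL(Q||P) in general.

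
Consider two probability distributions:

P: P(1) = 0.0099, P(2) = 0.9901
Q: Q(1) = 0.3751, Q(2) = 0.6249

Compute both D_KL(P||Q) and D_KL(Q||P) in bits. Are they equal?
D_KL(P||Q) = 0.6055 bits, D_KL(Q||P) = 1.5520 bits. No, they are not equal.

D_KL(P||Q) = Σ P(x) log₂(P(x)/Q(x))

Computing term by term:
  P(1)·log₂(P(1)/Q(1)) = 0.0099·log₂(0.0099/0.3751) = -0.05191
  P(2)·log₂(P(2)/Q(2)) = 0.9901·log₂(0.9901/0.6249) = 0.65738

D_KL(P||Q) = -0.05191 + 0.65738 = 0.60547 ≈ 0.6055 bits

D_KL(Q||P) = Σ Q(x) log₂(Q(x)/P(x))

Computing term by term:
  Q(1)·log₂(Q(1)/P(1)) = 0.3751·log₂(0.3751/0.0099) = 1.96691
  Q(2)·log₂(Q(2)/P(2)) = 0.6249·log₂(0.6249/0.9901) = -0.41490

D_KL(Q||P) = 1.96691 - 0.41490 = 1.55201 ≈ 1.5520 bits

These are NOT equal (difference: 0.9465 bits). KL divergence is asymmetric: D_KL(P||Q) ≠ D_KL(Q||P) in general.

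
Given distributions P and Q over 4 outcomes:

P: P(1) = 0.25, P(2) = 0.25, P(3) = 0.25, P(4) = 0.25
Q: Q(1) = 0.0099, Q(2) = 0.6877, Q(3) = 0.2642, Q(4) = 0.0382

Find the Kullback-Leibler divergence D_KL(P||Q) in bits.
1.4573 bits

D_KL(P||Q) = Σ P(x) log₂(P(x)/Q(x))

Computing term by term:
  P(1)·log₂(P(1)/Q(1)) = 0.25·log₂(0.25/0.0099) = 1.16459
  P(2)·log₂(P(2)/Q(2)) = 0.25·log₂(0.25/0.6877) = -0.36496
  P(3)·log₂(P(3)/Q(3)) = 0.25·log₂(0.25/0.2642) = -0.01993
  P(4)·log₂(P(4)/Q(4)) = 0.25·log₂(0.25/0.0382) = 0.67757

D_KL(P||Q) = 1.16459 - 0.36496 - 0.01993 + 0.67757 = 1.45727 ≈ 1.4573 bits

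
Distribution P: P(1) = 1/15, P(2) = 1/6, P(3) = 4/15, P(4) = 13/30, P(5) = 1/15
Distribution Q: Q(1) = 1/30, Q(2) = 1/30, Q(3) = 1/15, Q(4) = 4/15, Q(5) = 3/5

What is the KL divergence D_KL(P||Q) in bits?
1.0792 bits

D_KL(P||Q) = Σ P(x) log₂(P(x)/Q(x))

Computing term by term:
  P(1)·log₂(P(1)/Q(1)) = (1/15)·log₂((1/15)/(1/30)) = 0.06667
  P(2)·log₂(P(2)/Q(2)) = (1/6)·log₂((1/6)/(1/30)) = 0.38699
  P(3)·log₂(P(3)/Q(3)) = (4/15)·log₂((4/15)/(1/15)) = 0.53333
  P(4)·log₂(P(4)/Q(4)) = (13/30)·log₂((13/30)/(4/15)) = 0.30352
  P(5)·log₂(P(5)/Q(5)) = (1/15)·log₂((1/15)/(3/5)) = -0.21133

D_KL(P||Q) = 0.06667 + 0.38699 + 0.53333 + 0.30352 - 0.21133 = 1.07918 ≈ 1.0792 bits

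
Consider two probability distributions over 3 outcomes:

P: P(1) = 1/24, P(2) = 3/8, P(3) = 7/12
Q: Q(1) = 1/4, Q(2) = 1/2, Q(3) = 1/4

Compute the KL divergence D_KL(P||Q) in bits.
0.4497 bits

D_KL(P||Q) = Σ P(x) log₂(P(x)/Q(x))

Computing term by term:
  P(1)·log₂(P(1)/Q(1)) = (1/24)·log₂((1/24)/(1/4)) = -0.10771
  P(2)·log₂(P(2)/Q(2)) = (3/8)·log₂((3/8)/(1/2)) = -0.15564
  P(3)·log₂(P(3)/Q(3)) = (7/12)·log₂((7/12)/(1/4)) = 0.71306

D_KL(P||Q) = -0.10771 - 0.15564 + 0.71306 = 0.44971 ≈ 0.4497 bits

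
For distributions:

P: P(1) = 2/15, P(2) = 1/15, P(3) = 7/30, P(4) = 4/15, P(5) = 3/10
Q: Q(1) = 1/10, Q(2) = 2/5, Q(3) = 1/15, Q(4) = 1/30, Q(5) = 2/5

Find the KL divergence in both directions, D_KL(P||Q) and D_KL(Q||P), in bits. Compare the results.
D_KL(P||Q) = 0.9802 bits, D_KL(Q||P) = 0.9380 bits. D_KL(P||Q) is larger than D_KL(Q||P) by 0.0422 bits; the two directions differ.

D_KL(P||Q) = Σ P(x) log₂(P(x)/Q(x))

Computing term by term:
  P(1)·log₂(P(1)/Q(1)) = (2/15)·log₂((2/15)/(1/10)) = 0.05534
  P(2)·log₂(P(2)/Q(2)) = (1/15)·log₂((1/15)/(2/5)) = -0.17233
  P(3)·log₂(P(3)/Q(3)) = (7/30)·log₂((7/30)/(1/15)) = 0.42172
  P(4)·log₂(P(4)/Q(4)) = (4/15)·log₂((4/15)/(1/30)) = 0.80000
  P(5)·log₂(P(5)/Q(5)) = (3/10)·log₂((3/10)/(2/5)) = -0.12451

D_KL(P||Q) = 0.05534 - 0.17233 + 0.42172 + 0.80000 - 0.12451 = 0.98022 ≈ 0.9802 bits

D_KL(Q||P) = Σ Q(x) log₂(Q(x)/P(x))

Computing term by term:
  Q(1)·log₂(Q(1)/P(1)) = (1/10)·log₂((1/10)/(2/15)) = -0.04150
  Q(2)·log₂(Q(2)/P(2)) = (2/5)·log₂((2/5)/(1/15)) = 1.03399
  Q(3)·log₂(Q(3)/P(3)) = (1/15)·log₂((1/15)/(7/30)) = -0.12049
  Q(4)·log₂(Q(4)/P(4)) = (1/30)·log₂((1/30)/(4/15)) = -0.10000
  Q(5)·log₂(Q(5)/P(5)) = (2/5)·log₂((2/5)/(3/10)) = 0.16601

D_KL(Q||P) = -0.04150 + 1.03399 - 0.12049 - 0.10000 + 0.16601 = 0.93801 ≈ 0.9380 bits

These are NOT equal (difference: 0.0422 bits). KL divergence is asymmetric: D_KL(P||Q) ≠ D_KL(Q||P) in general.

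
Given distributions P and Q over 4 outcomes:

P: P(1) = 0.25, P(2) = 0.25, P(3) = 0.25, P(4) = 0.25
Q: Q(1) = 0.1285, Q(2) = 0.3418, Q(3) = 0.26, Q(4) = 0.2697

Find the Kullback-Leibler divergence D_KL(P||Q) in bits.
0.0857 bits

D_KL(P||Q) = Σ P(x) log₂(P(x)/Q(x))

Computing term by term:
  P(1)·log₂(P(1)/Q(1)) = 0.25·log₂(0.25/0.1285) = 0.24004
  P(2)·log₂(P(2)/Q(2)) = 0.25·log₂(0.25/0.3418) = -0.11281
  P(3)·log₂(P(3)/Q(3)) = 0.25·log₂(0.25/0.26) = -0.01415
  P(4)·log₂(P(4)/Q(4)) = 0.25·log₂(0.25/0.2697) = -0.02736

D_KL(P||Q) = 0.24004 - 0.11281 - 0.01415 - 0.02736 = 0.08572 ≈ 0.0857 bits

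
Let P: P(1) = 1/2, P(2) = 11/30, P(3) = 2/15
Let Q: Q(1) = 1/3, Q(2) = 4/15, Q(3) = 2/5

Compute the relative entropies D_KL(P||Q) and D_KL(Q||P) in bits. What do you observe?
D_KL(P||Q) = 0.2496 bits, D_KL(Q||P) = 0.3165 bits. The two directions give different values (D_KL(Q||P) exceeds D_KL(P||Q) by 0.0669 bits): KL divergence is asymmetric.

D_KL(P||Q) = Σ P(x) log₂(P(x)/Q(x))

Computing term by term:
  P(1)·log₂(P(1)/Q(1)) = (1/2)·log₂((1/2)/(1/3)) = 0.29248
  P(2)·log₂(P(2)/Q(2)) = (11/30)·log₂((11/30)/(4/15)) = 0.16846
  P(3)·log₂(P(3)/Q(3)) = (2/15)·log₂((2/15)/(2/5)) = -0.21133

D_KL(P||Q) = 0.29248 + 0.16846 - 0.21133 = 0.24961 ≈ 0.2496 bits

D_KL(Q||P) = Σ Q(x) log₂(Q(x)/P(x))

Computing term by term:
  Q(1)·log₂(Q(1)/P(1)) = (1/3)·log₂((1/3)/(1/2)) = -0.19499
  Q(2)·log₂(Q(2)/P(2)) = (4/15)·log₂((4/15)/(11/30)) = -0.12252
  Q(3)·log₂(Q(3)/P(3)) = (2/5)·log₂((2/5)/(2/15)) = 0.63399

D_KL(Q||P) = -0.19499 - 0.12252 + 0.63399 = 0.31648 ≈ 0.3165 bits

These are NOT equal (difference: 0.0669 bits). KL divergence is asymmetric: D_KL(P||Q) ≠ D_KL(Q||P) in general.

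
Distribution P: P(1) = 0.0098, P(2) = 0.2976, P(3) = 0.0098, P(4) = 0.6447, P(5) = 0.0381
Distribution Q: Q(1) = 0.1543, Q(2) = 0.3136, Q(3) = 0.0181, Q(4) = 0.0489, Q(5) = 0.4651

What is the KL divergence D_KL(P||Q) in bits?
2.1911 bits

D_KL(P||Q) = Σ P(x) log₂(P(x)/Q(x))

Computing term by term:
  P(1)·log₂(P(1)/Q(1)) = 0.0098·log₂(0.0098/0.1543) = -0.03897
  P(2)·log₂(P(2)/Q(2)) = 0.2976·log₂(0.2976/0.3136) = -0.02248
  P(3)·log₂(P(3)/Q(3)) = 0.0098·log₂(0.0098/0.0181) = -0.00867
  P(4)·log₂(P(4)/Q(4)) = 0.6447·log₂(0.6447/0.0489) = 2.39875
  P(5)·log₂(P(5)/Q(5)) = 0.0381·log₂(0.0381/0.4651) = -0.13753

D_KL(P||Q) = -0.03897 - 0.02248 - 0.00867 + 2.39875 - 0.13753 = 2.19110 ≈ 2.1911 bits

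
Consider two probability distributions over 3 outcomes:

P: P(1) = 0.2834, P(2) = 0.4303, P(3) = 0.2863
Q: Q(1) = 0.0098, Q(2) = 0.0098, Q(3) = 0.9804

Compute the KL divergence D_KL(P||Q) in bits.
3.2151 bits

D_KL(P||Q) = Σ P(x) log₂(P(x)/Q(x))

Computing term by term:
  P(1)·log₂(P(1)/Q(1)) = 0.2834·log₂(0.2834/0.0098) = 1.37560
  P(2)·log₂(P(2)/Q(2)) = 0.4303·log₂(0.4303/0.0098) = 2.34790
  P(3)·log₂(P(3)/Q(3)) = 0.2863·log₂(0.2863/0.9804) = -0.50842

D_KL(P||Q) = 1.37560 + 2.34790 - 0.50842 = 3.21508 ≈ 3.2151 bits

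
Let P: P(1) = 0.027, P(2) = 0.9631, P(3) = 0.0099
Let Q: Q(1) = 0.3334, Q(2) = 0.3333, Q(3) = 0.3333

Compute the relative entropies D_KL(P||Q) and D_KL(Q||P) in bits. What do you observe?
D_KL(P||Q) = 1.3262 bits, D_KL(Q||P) = 2.3897 bits. The two directions give different values (D_KL(Q||P) exceeds D_KL(P||Q) by 1.0635 bits): KL divergence is asymmetric.

D_KL(P||Q) = Σ P(x) log₂(P(x)/Q(x))

Computing term by term:
  P(1)·log₂(P(1)/Q(1)) = 0.027·log₂(0.027/0.3334) = -0.09791
  P(2)·log₂(P(2)/Q(2)) = 0.9631·log₂(0.9631/0.3333) = 1.47438
  P(3)·log₂(P(3)/Q(3)) = 0.0099·log₂(0.0099/0.3333) = -0.05023

D_KL(P||Q) = -0.09791 + 1.47438 - 0.05023 = 1.32624 ≈ 1.3262 bits

D_KL(Q||P) = Σ Q(x) log₂(Q(x)/P(x))

Computing term by term:
  Q(1)·log₂(Q(1)/P(1)) = 0.3334·log₂(0.3334/0.027) = 1.20898
  Q(2)·log₂(Q(2)/P(2)) = 0.3333·log₂(0.3333/0.9631) = -0.51024
  Q(3)·log₂(Q(3)/P(3)) = 0.3333·log₂(0.3333/0.0099) = 1.69091

D_KL(Q||P) = 1.20898 - 0.51024 + 1.69091 = 2.38965 ≈ 2.3897 bits

These are NOT equal (difference: 1.0635 bits). KL divergence is asymmetric: D_KL(P||Q) ≠ D_KL(Q||P) in general.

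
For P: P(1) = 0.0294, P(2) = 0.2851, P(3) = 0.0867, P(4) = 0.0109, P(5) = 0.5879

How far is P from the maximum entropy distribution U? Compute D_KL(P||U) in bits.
0.8287 bits

U(i) = 1/5 for all i

D_KL(P||U) = Σ P(x) log₂(P(x) / (1/5))
           = Σ P(x) log₂(P(x)) + log₂(5)
           = log₂(5) - H(P)

H(P) = -Σ P(x) log₂(P(x)):
  -P(1)·log₂(P(1)) = -(0.0294)·log₂(0.0294) = 0.14959
  -P(2)·log₂(P(2)) = -(0.2851)·log₂(0.2851) = 0.51616
  -P(3)·log₂(P(3)) = -(0.0867)·log₂(0.0867) = 0.30586
  -P(4)·log₂(P(4)) = -(0.0109)·log₂(0.0109) = 0.07106
  -P(5)·log₂(P(5)) = -(0.5879)·log₂(0.5879) = 0.45054
H(P) = 0.14959 + 0.51616 + 0.30586 + 0.07106 + 0.45054 = 1.49321 bits

log₂(5) = 2.32193 bits

D_KL(P||U) = 2.32193 - 1.49321 = 0.82872 ≈ 0.8287 bits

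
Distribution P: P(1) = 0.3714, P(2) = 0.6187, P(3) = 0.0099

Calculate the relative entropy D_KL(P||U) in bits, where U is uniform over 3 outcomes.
0.5598 bits

U(i) = 1/3 for all i

D_KL(P||U) = Σ P(x) log₂(P(x) / (1/3))
           = Σ P(x) log₂(P(x)) + log₂(3)
           = log₂(3) - H(P)

H(P) = -Σ P(x) log₂(P(x)):
  -P(1)·log₂(P(1)) = -(0.3714)·log₂(0.3714) = 0.53071
  -P(2)·log₂(P(2)) = -(0.6187)·log₂(0.6187) = 0.42857
  -P(3)·log₂(P(3)) = -(0.0099)·log₂(0.0099) = 0.06592
H(P) = 0.53071 + 0.42857 + 0.06592 = 1.02520 bits

log₂(3) = 1.58496 bits

D_KL(P||U) = 1.58496 - 1.02520 = 0.55976 ≈ 0.5598 bits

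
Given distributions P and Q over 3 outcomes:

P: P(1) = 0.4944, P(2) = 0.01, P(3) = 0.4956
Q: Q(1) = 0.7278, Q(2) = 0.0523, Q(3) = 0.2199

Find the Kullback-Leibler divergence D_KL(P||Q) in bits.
0.2813 bits

D_KL(P||Q) = Σ P(x) log₂(P(x)/Q(x))

Computing term by term:
  P(1)·log₂(P(1)/Q(1)) = 0.4944·log₂(0.4944/0.7278) = -0.27581
  P(2)·log₂(P(2)/Q(2)) = 0.01·log₂(0.01/0.0523) = -0.02387
  P(3)·log₂(P(3)/Q(3)) = 0.4956·log₂(0.4956/0.2199) = 0.58101

D_KL(P||Q) = -0.27581 - 0.02387 + 0.58101 = 0.28133 ≈ 0.2813 bits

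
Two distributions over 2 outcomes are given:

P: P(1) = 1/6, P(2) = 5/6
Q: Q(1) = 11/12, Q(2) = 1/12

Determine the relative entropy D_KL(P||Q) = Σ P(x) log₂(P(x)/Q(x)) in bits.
2.3584 bits

D_KL(P||Q) = Σ P(x) log₂(P(x)/Q(x))

Computing term by term:
  P(1)·log₂(P(1)/Q(1)) = (1/6)·log₂((1/6)/(11/12)) = -0.40991
  P(2)·log₂(P(2)/Q(2)) = (5/6)·log₂((5/6)/(1/12)) = 2.76827

D_KL(P||Q) = -0.40991 + 2.76827 = 2.35836 ≈ 2.3584 bits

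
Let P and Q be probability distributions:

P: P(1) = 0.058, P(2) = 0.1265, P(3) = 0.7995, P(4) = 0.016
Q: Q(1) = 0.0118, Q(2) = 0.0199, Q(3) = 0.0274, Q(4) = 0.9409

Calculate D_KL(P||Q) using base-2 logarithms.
4.2678 bits

D_KL(P||Q) = Σ P(x) log₂(P(x)/Q(x))

Computing term by term:
  P(1)·log₂(P(1)/Q(1)) = 0.058·log₂(0.058/0.0118) = 0.13324
  P(2)·log₂(P(2)/Q(2)) = 0.1265·log₂(0.1265/0.0199) = 0.33754
  P(3)·log₂(P(3)/Q(3)) = 0.7995·log₂(0.7995/0.0274) = 3.89105
  P(4)·log₂(P(4)/Q(4)) = 0.016·log₂(0.016/0.9409) = -0.09405

D_KL(P||Q) = 0.13324 + 0.33754 + 3.89105 - 0.09405 = 4.26778 ≈ 4.2678 bits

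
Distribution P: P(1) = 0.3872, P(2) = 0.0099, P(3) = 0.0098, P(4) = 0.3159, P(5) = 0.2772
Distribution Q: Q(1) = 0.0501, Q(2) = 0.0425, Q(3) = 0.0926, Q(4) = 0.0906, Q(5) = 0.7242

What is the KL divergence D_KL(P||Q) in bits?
1.2749 bits

D_KL(P||Q) = Σ P(x) log₂(P(x)/Q(x))

Computing term by term:
  P(1)·log₂(P(1)/Q(1)) = 0.3872·log₂(0.3872/0.0501) = 1.14232
  P(2)·log₂(P(2)/Q(2)) = 0.0099·log₂(0.0099/0.0425) = -0.02081
  P(3)·log₂(P(3)/Q(3)) = 0.0098·log₂(0.0098/0.0926) = -0.03175
  P(4)·log₂(P(4)/Q(4)) = 0.3159·log₂(0.3159/0.0906) = 0.56922
  P(5)·log₂(P(5)/Q(5)) = 0.2772·log₂(0.2772/0.7242) = -0.38405

D_KL(P||Q) = 1.14232 - 0.02081 - 0.03175 + 0.56922 - 0.38405 = 1.27493 ≈ 1.2749 bits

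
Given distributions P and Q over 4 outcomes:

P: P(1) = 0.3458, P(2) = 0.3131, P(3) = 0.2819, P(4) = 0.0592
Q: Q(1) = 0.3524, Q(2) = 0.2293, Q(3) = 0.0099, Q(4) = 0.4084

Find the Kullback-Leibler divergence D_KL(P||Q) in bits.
1.3284 bits

D_KL(P||Q) = Σ P(x) log₂(P(x)/Q(x))

Computing term by term:
  P(1)·log₂(P(1)/Q(1)) = 0.3458·log₂(0.3458/0.3524) = -0.00943
  P(2)·log₂(P(2)/Q(2)) = 0.3131·log₂(0.3131/0.2293) = 0.14070
  P(3)·log₂(P(3)/Q(3)) = 0.2819·log₂(0.2819/0.0099) = 1.36203
  P(4)·log₂(P(4)/Q(4)) = 0.0592·log₂(0.0592/0.4084) = -0.16495

D_KL(P||Q) = -0.00943 + 0.14070 + 1.36203 - 0.16495 = 1.32835 ≈ 1.3284 bits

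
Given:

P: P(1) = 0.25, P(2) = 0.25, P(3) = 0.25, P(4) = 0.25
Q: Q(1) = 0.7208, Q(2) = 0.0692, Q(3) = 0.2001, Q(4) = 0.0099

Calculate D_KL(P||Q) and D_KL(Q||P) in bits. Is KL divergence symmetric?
D_KL(P||Q) = 1.3262 bits, D_KL(Q||P) = 0.8625 bits. No, KL divergence is not symmetric.

D_KL(P||Q) = Σ P(x) log₂(P(x)/Q(x))

Computing term by term:
  P(1)·log₂(P(1)/Q(1)) = 0.25·log₂(0.25/0.7208) = -0.38192
  P(2)·log₂(P(2)/Q(2)) = 0.25·log₂(0.25/0.0692) = 0.46327
  P(3)·log₂(P(3)/Q(3)) = 0.25·log₂(0.25/0.2001) = 0.08030
  P(4)·log₂(P(4)/Q(4)) = 0.25·log₂(0.25/0.0099) = 1.16459

D_KL(P||Q) = -0.38192 + 0.46327 + 0.08030 + 1.16459 = 1.32624 ≈ 1.3262 bits

D_KL(Q||P) = Σ Q(x) log₂(Q(x)/P(x))

Computing term by term:
  Q(1)·log₂(Q(1)/P(1)) = 0.7208·log₂(0.7208/0.25) = 1.10115
  Q(2)·log₂(Q(2)/P(2)) = 0.0692·log₂(0.0692/0.25) = -0.12823
  Q(3)·log₂(Q(3)/P(3)) = 0.2001·log₂(0.2001/0.25) = -0.06427
  Q(4)·log₂(Q(4)/P(4)) = 0.0099·log₂(0.0099/0.25) = -0.04612

D_KL(Q||P) = 1.10115 - 0.12823 - 0.06427 - 0.04612 = 0.86253 ≈ 0.8625 bits

These are NOT equal (difference: 0.4637 bits). KL divergence is asymmetric: D_KL(P||Q) ≠ D_KL(Q||P) in general.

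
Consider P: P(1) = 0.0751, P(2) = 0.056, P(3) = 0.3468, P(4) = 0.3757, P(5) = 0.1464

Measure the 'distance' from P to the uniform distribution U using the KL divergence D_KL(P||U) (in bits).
0.3423 bits

U(i) = 1/5 for all i

D_KL(P||U) = Σ P(x) log₂(P(x) / (1/5))
           = Σ P(x) log₂(P(x)) + log₂(5)
           = log₂(5) - H(P)

H(P) = -Σ P(x) log₂(P(x)):
  -P(1)·log₂(P(1)) = -(0.0751)·log₂(0.0751) = 0.28050
  -P(2)·log₂(P(2)) = -(0.056)·log₂(0.056) = 0.23287
  -P(3)·log₂(P(3)) = -(0.3468)·log₂(0.3468) = 0.52985
  -P(4)·log₂(P(4)) = -(0.3757)·log₂(0.3757) = 0.53062
  -P(5)·log₂(P(5)) = -(0.1464)·log₂(0.1464) = 0.40582
H(P) = 0.28050 + 0.23287 + 0.52985 + 0.53062 + 0.40582 = 1.97966 bits

log₂(5) = 2.32193 bits

D_KL(P||U) = 2.32193 - 1.97966 = 0.34227 ≈ 0.3423 bits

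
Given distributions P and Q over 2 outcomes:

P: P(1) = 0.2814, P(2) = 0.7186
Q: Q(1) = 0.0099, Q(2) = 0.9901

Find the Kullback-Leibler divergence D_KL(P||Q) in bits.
1.0266 bits

D_KL(P||Q) = Σ P(x) log₂(P(x)/Q(x))

Computing term by term:
  P(1)·log₂(P(1)/Q(1)) = 0.2814·log₂(0.2814/0.0099) = 1.35889
  P(2)·log₂(P(2)/Q(2)) = 0.7186·log₂(0.7186/0.9901) = -0.33227

D_KL(P||Q) = 1.35889 - 0.33227 = 1.02662 ≈ 1.0266 bits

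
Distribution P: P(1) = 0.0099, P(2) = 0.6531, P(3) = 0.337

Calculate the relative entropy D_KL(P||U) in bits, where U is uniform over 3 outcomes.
0.5888 bits

U(i) = 1/3 for all i

D_KL(P||U) = Σ P(x) log₂(P(x) / (1/3))
           = Σ P(x) log₂(P(x)) + log₂(3)
           = log₂(3) - H(P)

H(P) = -Σ P(x) log₂(P(x)):
  -P(1)·log₂(P(1)) = -(0.0099)·log₂(0.0099) = 0.06592
  -P(2)·log₂(P(2)) = -(0.6531)·log₂(0.6531) = 0.40141
  -P(3)·log₂(P(3)) = -(0.337)·log₂(0.337) = 0.52881
H(P) = 0.06592 + 0.40141 + 0.52881 = 0.99614 bits

log₂(3) = 1.58496 bits

D_KL(P||U) = 1.58496 - 0.99614 = 0.58882 ≈ 0.5888 bits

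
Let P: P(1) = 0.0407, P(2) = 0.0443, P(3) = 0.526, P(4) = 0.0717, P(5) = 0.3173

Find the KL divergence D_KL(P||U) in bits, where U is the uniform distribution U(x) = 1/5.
0.6491 bits

U(i) = 1/5 for all i

D_KL(P||U) = Σ P(x) log₂(P(x) / (1/5))
           = Σ P(x) log₂(P(x)) + log₂(5)
           = log₂(5) - H(P)

H(P) = -Σ P(x) log₂(P(x)):
  -P(1)·log₂(P(1)) = -(0.0407)·log₂(0.0407) = 0.18799
  -P(2)·log₂(P(2)) = -(0.0443)·log₂(0.0443) = 0.19920
  -P(3)·log₂(P(3)) = -(0.526)·log₂(0.526) = 0.48753
  -P(4)·log₂(P(4)) = -(0.0717)·log₂(0.0717) = 0.27260
  -P(5)·log₂(P(5)) = -(0.3173)·log₂(0.3173) = 0.52547
H(P) = 0.18799 + 0.19920 + 0.48753 + 0.27260 + 0.52547 = 1.67279 bits

log₂(5) = 2.32193 bits

D_KL(P||U) = 2.32193 - 1.67279 = 0.64914 ≈ 0.6491 bits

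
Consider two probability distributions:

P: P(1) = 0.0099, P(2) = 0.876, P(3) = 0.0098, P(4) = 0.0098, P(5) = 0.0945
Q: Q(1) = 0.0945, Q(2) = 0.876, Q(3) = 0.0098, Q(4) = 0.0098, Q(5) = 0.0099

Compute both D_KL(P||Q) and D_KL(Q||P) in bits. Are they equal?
D_KL(P||Q) = 0.2754 bits, D_KL(Q||P) = 0.2754 bits. Yes, in this case they are equal (although KL divergence is not symmetric in general).

D_KL(P||Q) = Σ P(x) log₂(P(x)/Q(x))

Computing term by term:
  P(1)·log₂(P(1)/Q(1)) = 0.0099·log₂(0.0099/0.0945) = -0.03222
  P(2)·log₂(P(2)/Q(2)) = 0.876·log₂(0.876/0.876) = 0.00000
  P(3)·log₂(P(3)/Q(3)) = 0.0098·log₂(0.0098/0.0098) = 0.00000
  P(4)·log₂(P(4)/Q(4)) = 0.0098·log₂(0.0098/0.0098) = 0.00000
  P(5)·log₂(P(5)/Q(5)) = 0.0945·log₂(0.0945/0.0099) = 0.30758

D_KL(P||Q) = -0.03222 + 0.00000 + 0.00000 + 0.00000 + 0.30758 = 0.27536 ≈ 0.2754 bits

D_KL(Q||P) = Σ Q(x) log₂(Q(x)/P(x))

Computing term by term:
  Q(1)·log₂(Q(1)/P(1)) = 0.0945·log₂(0.0945/0.0099) = 0.30758
  Q(2)·log₂(Q(2)/P(2)) = 0.876·log₂(0.876/0.876) = 0.00000
  Q(3)·log₂(Q(3)/P(3)) = 0.0098·log₂(0.0098/0.0098) = 0.00000
  Q(4)·log₂(Q(4)/P(4)) = 0.0098·log₂(0.0098/0.0098) = 0.00000
  Q(5)·log₂(Q(5)/P(5)) = 0.0099·log₂(0.0099/0.0945) = -0.03222

D_KL(Q||P) = 0.30758 + 0.00000 + 0.00000 + 0.00000 - 0.03222 = 0.27536 ≈ 0.2754 bits

These ARE equal here. Q is P with outcomes relabeled (Q(1) = P(5), Q(3) = P(4), Q(4) = P(3), Q(5) = P(1)) by a relabeling that is its own inverse, so the two sums contain exactly the same terms in a different order. This is a special case — KL divergence is not symmetric in general: D_KL(P||Q) ≠ D_KL(Q||P) for most P, Q.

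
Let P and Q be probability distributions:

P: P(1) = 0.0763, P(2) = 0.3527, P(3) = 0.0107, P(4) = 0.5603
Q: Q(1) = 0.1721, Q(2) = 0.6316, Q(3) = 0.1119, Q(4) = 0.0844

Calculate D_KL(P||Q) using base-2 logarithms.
1.1079 bits

D_KL(P||Q) = Σ P(x) log₂(P(x)/Q(x))

Computing term by term:
  P(1)·log₂(P(1)/Q(1)) = 0.0763·log₂(0.0763/0.1721) = -0.08954
  P(2)·log₂(P(2)/Q(2)) = 0.3527·log₂(0.3527/0.6316) = -0.29647
  P(3)·log₂(P(3)/Q(3)) = 0.0107·log₂(0.0107/0.1119) = -0.03624
  P(4)·log₂(P(4)/Q(4)) = 0.5603·log₂(0.5603/0.0844) = 1.53011

D_KL(P||Q) = -0.08954 - 0.29647 - 0.03624 + 1.53011 = 1.10786 ≈ 1.1079 bits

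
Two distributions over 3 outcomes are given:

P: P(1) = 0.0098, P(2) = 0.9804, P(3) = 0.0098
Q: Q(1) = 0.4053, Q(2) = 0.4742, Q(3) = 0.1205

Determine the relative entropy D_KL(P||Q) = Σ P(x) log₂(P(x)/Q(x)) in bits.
0.9392 bits

D_KL(P||Q) = Σ P(x) log₂(P(x)/Q(x))

Computing term by term:
  P(1)·log₂(P(1)/Q(1)) = 0.0098·log₂(0.0098/0.4053) = -0.05263
  P(2)·log₂(P(2)/Q(2)) = 0.9804·log₂(0.9804/0.4742) = 1.02734
  P(3)·log₂(P(3)/Q(3)) = 0.0098·log₂(0.0098/0.1205) = -0.03548

D_KL(P||Q) = -0.05263 + 1.02734 - 0.03548 = 0.93923 ≈ 0.9392 bits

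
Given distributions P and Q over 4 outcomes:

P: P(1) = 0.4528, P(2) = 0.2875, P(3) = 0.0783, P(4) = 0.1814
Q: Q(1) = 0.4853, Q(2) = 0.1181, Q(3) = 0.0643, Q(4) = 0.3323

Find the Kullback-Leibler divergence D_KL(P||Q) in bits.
0.1876 bits

D_KL(P||Q) = Σ P(x) log₂(P(x)/Q(x))

Computing term by term:
  P(1)·log₂(P(1)/Q(1)) = 0.4528·log₂(0.4528/0.4853) = -0.04528
  P(2)·log₂(P(2)/Q(2)) = 0.2875·log₂(0.2875/0.1181) = 0.36902
  P(3)·log₂(P(3)/Q(3)) = 0.0783·log₂(0.0783/0.0643) = 0.02225
  P(4)·log₂(P(4)/Q(4)) = 0.1814·log₂(0.1814/0.3323) = -0.15842

D_KL(P||Q) = -0.04528 + 0.36902 + 0.02225 - 0.15842 = 0.18757 ≈ 0.1876 bits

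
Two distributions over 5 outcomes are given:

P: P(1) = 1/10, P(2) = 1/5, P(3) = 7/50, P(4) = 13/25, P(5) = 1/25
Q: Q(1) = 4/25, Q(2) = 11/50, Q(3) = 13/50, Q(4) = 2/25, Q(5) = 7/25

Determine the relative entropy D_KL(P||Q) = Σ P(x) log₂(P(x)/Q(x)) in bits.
1.0716 bits

D_KL(P||Q) = Σ P(x) log₂(P(x)/Q(x))

Computing term by term:
  P(1)·log₂(P(1)/Q(1)) = (1/10)·log₂((1/10)/(4/25)) = -0.06781
  P(2)·log₂(P(2)/Q(2)) = (1/5)·log₂((1/5)/(11/50)) = -0.02750
  P(3)·log₂(P(3)/Q(3)) = (7/50)·log₂((7/50)/(13/50)) = -0.12503
  P(4)·log₂(P(4)/Q(4)) = (13/25)·log₂((13/25)/(2/25)) = 1.40423
  P(5)·log₂(P(5)/Q(5)) = (1/25)·log₂((1/25)/(7/25)) = -0.11229

D_KL(P||Q) = -0.06781 - 0.02750 - 0.12503 + 1.40423 - 0.11229 = 1.07160 ≈ 1.0716 bits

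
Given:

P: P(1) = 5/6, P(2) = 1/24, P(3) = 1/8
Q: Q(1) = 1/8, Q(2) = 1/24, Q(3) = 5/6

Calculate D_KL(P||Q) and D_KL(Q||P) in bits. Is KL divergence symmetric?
D_KL(P||Q) = 1.9387 bits, D_KL(Q||P) = 1.9387 bits. The two values coincide for this particular pair, but no — KL divergence is not symmetric in general.

D_KL(P||Q) = Σ P(x) log₂(P(x)/Q(x))

Computing term by term:
  P(1)·log₂(P(1)/Q(1)) = (5/6)·log₂((5/6)/(1/8)) = 2.28080
  P(2)·log₂(P(2)/Q(2)) = (1/24)·log₂((1/24)/(1/24)) = 0.00000
  P(3)·log₂(P(3)/Q(3)) = (1/8)·log₂((1/8)/(5/6)) = -0.34212

D_KL(P||Q) = 2.28080 + 0.00000 - 0.34212 = 1.93868 ≈ 1.9387 bits

D_KL(Q||P) = Σ Q(x) log₂(Q(x)/P(x))

Computing term by term:
  Q(1)·log₂(Q(1)/P(1)) = (1/8)·log₂((1/8)/(5/6)) = -0.34212
  Q(2)·log₂(Q(2)/P(2)) = (1/24)·log₂((1/24)/(1/24)) = 0.00000
  Q(3)·log₂(Q(3)/P(3)) = (5/6)·log₂((5/6)/(1/8)) = 2.28080

D_KL(Q||P) = -0.34212 + 0.00000 + 2.28080 = 1.93868 ≈ 1.9387 bits

These ARE equal here. Q is P with outcomes relabeled (Q(1) = P(3), Q(3) = P(1)) by a relabeling that is its own inverse, so the two sums contain exactly the same terms in a different order. This is a special case — KL divergence is not symmetric in general: D_KL(P||Q) ≠ D_KL(Q||P) for most P, Q.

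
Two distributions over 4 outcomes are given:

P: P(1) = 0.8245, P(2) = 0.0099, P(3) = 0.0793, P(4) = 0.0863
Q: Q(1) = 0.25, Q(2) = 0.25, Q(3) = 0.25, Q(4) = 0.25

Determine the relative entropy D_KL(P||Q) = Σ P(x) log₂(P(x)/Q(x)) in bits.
1.1095 bits

D_KL(P||Q) = Σ P(x) log₂(P(x)/Q(x))

Computing term by term:
  P(1)·log₂(P(1)/Q(1)) = 0.8245·log₂(0.8245/0.25) = 1.41945
  P(2)·log₂(P(2)/Q(2)) = 0.0099·log₂(0.0099/0.25) = -0.04612
  P(3)·log₂(P(3)/Q(3)) = 0.0793·log₂(0.0793/0.25) = -0.13136
  P(4)·log₂(P(4)/Q(4)) = 0.0863·log₂(0.0863/0.25) = -0.13243

D_KL(P||Q) = 1.41945 - 0.04612 - 0.13136 - 0.13243 = 1.10954 ≈ 1.1095 bits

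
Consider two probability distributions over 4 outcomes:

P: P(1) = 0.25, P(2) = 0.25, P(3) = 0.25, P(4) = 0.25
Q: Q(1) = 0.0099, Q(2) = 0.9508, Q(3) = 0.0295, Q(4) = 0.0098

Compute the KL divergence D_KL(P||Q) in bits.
2.6218 bits

D_KL(P||Q) = Σ P(x) log₂(P(x)/Q(x))

Computing term by term:
  P(1)·log₂(P(1)/Q(1)) = 0.25·log₂(0.25/0.0099) = 1.16459
  P(2)·log₂(P(2)/Q(2)) = 0.25·log₂(0.25/0.9508) = -0.48180
  P(3)·log₂(P(3)/Q(3)) = 0.25·log₂(0.25/0.0295) = 0.77079
  P(4)·log₂(P(4)/Q(4)) = 0.25·log₂(0.25/0.0098) = 1.16825

D_KL(P||Q) = 1.16459 - 0.48180 + 0.77079 + 1.16825 = 2.62183 ≈ 2.6218 bits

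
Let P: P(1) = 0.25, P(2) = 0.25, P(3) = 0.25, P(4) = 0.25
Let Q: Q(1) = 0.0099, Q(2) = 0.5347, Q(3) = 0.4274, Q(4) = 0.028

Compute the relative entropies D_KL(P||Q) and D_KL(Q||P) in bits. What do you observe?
D_KL(P||Q) = 1.4866 bits, D_KL(Q||P) = 0.7826 bits. The two directions give different values (D_KL(P||Q) exceeds D_KL(Q||P) by 0.7040 bits): KL divergence is asymmetric.

D_KL(P||Q) = Σ P(x) log₂(P(x)/Q(x))

Computing term by term:
  P(1)·log₂(P(1)/Q(1)) = 0.25·log₂(0.25/0.0099) = 1.16459
  P(2)·log₂(P(2)/Q(2)) = 0.25·log₂(0.25/0.5347) = -0.27420
  P(3)·log₂(P(3)/Q(3)) = 0.25·log₂(0.25/0.4274) = -0.19341
  P(4)·log₂(P(4)/Q(4)) = 0.25·log₂(0.25/0.028) = 0.78961

D_KL(P||Q) = 1.16459 - 0.27420 - 0.19341 + 0.78961 = 1.48659 ≈ 1.4866 bits

D_KL(Q||P) = Σ Q(x) log₂(Q(x)/P(x))

Computing term by term:
  Q(1)·log₂(Q(1)/P(1)) = 0.0099·log₂(0.0099/0.25) = -0.04612
  Q(2)·log₂(Q(2)/P(2)) = 0.5347·log₂(0.5347/0.25) = 0.58646
  Q(3)·log₂(Q(3)/P(3)) = 0.4274·log₂(0.4274/0.25) = 0.33066
  Q(4)·log₂(Q(4)/P(4)) = 0.028·log₂(0.028/0.25) = -0.08844

D_KL(Q||P) = -0.04612 + 0.58646 + 0.33066 - 0.08844 = 0.78256 ≈ 0.7826 bits

These are NOT equal (difference: 0.7040 bits). KL divergence is asymmetric: D_KL(P||Q) ≠ D_KL(Q||P) in general.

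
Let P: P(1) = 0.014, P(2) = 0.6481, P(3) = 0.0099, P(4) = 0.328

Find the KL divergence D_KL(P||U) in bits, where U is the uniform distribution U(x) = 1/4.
0.9148 bits

U(i) = 1/4 for all i

D_KL(P||U) = Σ P(x) log₂(P(x) / (1/4))
           = Σ P(x) log₂(P(x)) + log₂(4)
           = log₂(4) - H(P)

H(P) = -Σ P(x) log₂(P(x)):
  -P(1)·log₂(P(1)) = -(0.014)·log₂(0.014) = 0.08622
  -P(2)·log₂(P(2)) = -(0.6481)·log₂(0.6481) = 0.40552
  -P(3)·log₂(P(3)) = -(0.0099)·log₂(0.0099) = 0.06592
  -P(4)·log₂(P(4)) = -(0.328)·log₂(0.328) = 0.52750
H(P) = 0.08622 + 0.40552 + 0.06592 + 0.52750 = 1.08516 bits

log₂(4) = 2.00000 bits

D_KL(P||U) = 2.00000 - 1.08516 = 0.91484 ≈ 0.9148 bits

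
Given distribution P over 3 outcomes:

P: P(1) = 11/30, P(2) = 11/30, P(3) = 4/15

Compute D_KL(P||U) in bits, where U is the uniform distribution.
0.0150 bits

U(i) = 1/3 for all i

D_KL(P||U) = Σ P(x) log₂(P(x) / (1/3))
           = Σ P(x) log₂(P(x)) + log₂(3)
           = log₂(3) - H(P)

H(P) = -Σ P(x) log₂(P(x)):
  -P(1)·log₂(P(1)) = -(11/30)·log₂(11/30) = 0.53073
  -P(2)·log₂(P(2)) = -(11/30)·log₂(11/30) = 0.53073
  -P(3)·log₂(P(3)) = -(4/15)·log₂(4/15) = 0.50850
H(P) = 0.53073 + 0.53073 + 0.50850 = 1.56996 bits

log₂(3) = 1.58496 bits

D_KL(P||U) = 1.58496 - 1.56996 = 0.01500 ≈ 0.0150 bits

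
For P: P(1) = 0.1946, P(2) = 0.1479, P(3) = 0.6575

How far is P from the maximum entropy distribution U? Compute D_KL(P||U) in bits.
0.3199 bits

U(i) = 1/3 for all i

D_KL(P||U) = Σ P(x) log₂(P(x) / (1/3))
           = Σ P(x) log₂(P(x)) + log₂(3)
           = log₂(3) - H(P)

H(P) = -Σ P(x) log₂(P(x)):
  -P(1)·log₂(P(1)) = -(0.1946)·log₂(0.1946) = 0.45953
  -P(2)·log₂(P(2)) = -(0.1479)·log₂(0.1479) = 0.40781
  -P(3)·log₂(P(3)) = -(0.6575)·log₂(0.6575) = 0.39775
H(P) = 0.45953 + 0.40781 + 0.39775 = 1.26509 bits

log₂(3) = 1.58496 bits

D_KL(P||U) = 1.58496 - 1.26509 = 0.31987 ≈ 0.3199 bits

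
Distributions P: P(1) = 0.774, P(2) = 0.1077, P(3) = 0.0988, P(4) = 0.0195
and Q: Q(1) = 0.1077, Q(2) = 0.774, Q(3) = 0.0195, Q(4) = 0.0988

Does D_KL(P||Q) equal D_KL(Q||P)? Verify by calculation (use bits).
D_KL(P||Q) = 2.0815 bits, D_KL(Q||P) = 2.0815 bits. Yes — for this pair D_KL(P||Q) = D_KL(Q||P).

D_KL(P||Q) = Σ P(x) log₂(P(x)/Q(x))

Computing term by term:
  P(1)·log₂(P(1)/Q(1)) = 0.774·log₂(0.774/0.1077) = 2.20227
  P(2)·log₂(P(2)/Q(2)) = 0.1077·log₂(0.1077/0.774) = -0.30644
  P(3)·log₂(P(3)/Q(3)) = 0.0988·log₂(0.0988/0.0195) = 0.23129
  P(4)·log₂(P(4)/Q(4)) = 0.0195·log₂(0.0195/0.0988) = -0.04565

D_KL(P||Q) = 2.20227 - 0.30644 + 0.23129 - 0.04565 = 2.08147 ≈ 2.0815 bits

D_KL(Q||P) = Σ Q(x) log₂(Q(x)/P(x))

Computing term by term:
  Q(1)·log₂(Q(1)/P(1)) = 0.1077·log₂(0.1077/0.774) = -0.30644
  Q(2)·log₂(Q(2)/P(2)) = 0.774·log₂(0.774/0.1077) = 2.20227
  Q(3)·log₂(Q(3)/P(3)) = 0.0195·log₂(0.0195/0.0988) = -0.04565
  Q(4)·log₂(Q(4)/P(4)) = 0.0988·log₂(0.0988/0.0195) = 0.23129

D_KL(Q||P) = -0.30644 + 2.20227 - 0.04565 + 0.23129 = 2.08147 ≈ 2.0815 bits

These ARE equal here. Q is P with outcomes relabeled (Q(1) = P(2), Q(2) = P(1), Q(3) = P(4), Q(4) = P(3)) by a relabeling that is its own inverse, so the two sums contain exactly the same terms in a different order. This is a special case — KL divergence is not symmetric in general: D_KL(P||Q) ≠ D_KL(Q||P) for most P, Q.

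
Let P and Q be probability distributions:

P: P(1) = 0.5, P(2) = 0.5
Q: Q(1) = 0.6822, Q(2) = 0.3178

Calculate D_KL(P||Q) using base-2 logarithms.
0.1028 bits

D_KL(P||Q) = Σ P(x) log₂(P(x)/Q(x))

Computing term by term:
  P(1)·log₂(P(1)/Q(1)) = 0.5·log₂(0.5/0.6822) = -0.22413
  P(2)·log₂(P(2)/Q(2)) = 0.5·log₂(0.5/0.3178) = 0.32690

D_KL(P||Q) = -0.22413 + 0.32690 = 0.10277 ≈ 0.1028 bits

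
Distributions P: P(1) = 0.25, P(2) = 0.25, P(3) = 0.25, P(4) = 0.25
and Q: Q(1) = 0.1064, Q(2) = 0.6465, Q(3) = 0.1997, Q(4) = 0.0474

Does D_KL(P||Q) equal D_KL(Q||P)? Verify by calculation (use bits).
D_KL(P||Q) = 0.6462 bits, D_KL(Q||P) = 0.5766 bits. No — D_KL(P||Q) ≠ D_KL(Q||P) for this pair.

D_KL(P||Q) = Σ P(x) log₂(P(x)/Q(x))

Computing term by term:
  P(1)·log₂(P(1)/Q(1)) = 0.25·log₂(0.25/0.1064) = 0.30811
  P(2)·log₂(P(2)/Q(2)) = 0.25·log₂(0.25/0.6465) = -0.34268
  P(3)·log₂(P(3)/Q(3)) = 0.25·log₂(0.25/0.1997) = 0.08102
  P(4)·log₂(P(4)/Q(4)) = 0.25·log₂(0.25/0.0474) = 0.59974

D_KL(P||Q) = 0.30811 - 0.34268 + 0.08102 + 0.59974 = 0.64619 ≈ 0.6462 bits

D_KL(Q||P) = Σ Q(x) log₂(Q(x)/P(x))

Computing term by term:
  Q(1)·log₂(Q(1)/P(1)) = 0.1064·log₂(0.1064/0.25) = -0.13113
  Q(2)·log₂(Q(2)/P(2)) = 0.6465·log₂(0.6465/0.25) = 0.88617
  Q(3)·log₂(Q(3)/P(3)) = 0.1997·log₂(0.1997/0.25) = -0.06472
  Q(4)·log₂(Q(4)/P(4)) = 0.0474·log₂(0.0474/0.25) = -0.11371

D_KL(Q||P) = -0.13113 + 0.88617 - 0.06472 - 0.11371 = 0.57661 ≈ 0.5766 bits

These are NOT equal (difference: 0.0696 bits). KL divergence is asymmetric: D_KL(P||Q) ≠ D_KL(Q||P) in general.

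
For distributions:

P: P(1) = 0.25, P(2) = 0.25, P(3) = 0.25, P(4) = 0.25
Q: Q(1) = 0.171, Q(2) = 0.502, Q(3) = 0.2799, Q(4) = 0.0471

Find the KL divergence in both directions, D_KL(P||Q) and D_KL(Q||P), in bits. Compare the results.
D_KL(P||Q) = 0.4468 bits, D_KL(Q||P) = 0.3434 bits. D_KL(P||Q) is larger than D_KL(Q||P) by 0.1034 bits; the two directions differ.

D_KL(P||Q) = Σ P(x) log₂(P(x)/Q(x))

Computing term by term:
  P(1)·log₂(P(1)/Q(1)) = 0.25·log₂(0.25/0.171) = 0.13698
  P(2)·log₂(P(2)/Q(2)) = 0.25·log₂(0.25/0.502) = -0.25144
  P(3)·log₂(P(3)/Q(3)) = 0.25·log₂(0.25/0.2799) = -0.04075
  P(4)·log₂(P(4)/Q(4)) = 0.25·log₂(0.25/0.0471) = 0.60203

D_KL(P||Q) = 0.13698 - 0.25144 - 0.04075 + 0.60203 = 0.44682 ≈ 0.4468 bits

D_KL(Q||P) = Σ Q(x) log₂(Q(x)/P(x))

Computing term by term:
  Q(1)·log₂(Q(1)/P(1)) = 0.171·log₂(0.171/0.25) = -0.09370
  Q(2)·log₂(Q(2)/P(2)) = 0.502·log₂(0.502/0.25) = 0.50489
  Q(3)·log₂(Q(3)/P(3)) = 0.2799·log₂(0.2799/0.25) = 0.04562
  Q(4)·log₂(Q(4)/P(4)) = 0.0471·log₂(0.0471/0.25) = -0.11342

D_KL(Q||P) = -0.09370 + 0.50489 + 0.04562 - 0.11342 = 0.34339 ≈ 0.3434 bits

These are NOT equal (difference: 0.1034 bits). KL divergence is asymmetric: D_KL(P||Q) ≠ D_KL(Q||P) in general.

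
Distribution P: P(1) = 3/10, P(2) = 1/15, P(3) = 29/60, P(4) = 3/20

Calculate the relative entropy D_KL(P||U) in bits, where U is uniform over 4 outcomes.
0.3009 bits

U(i) = 1/4 for all i

D_KL(P||U) = Σ P(x) log₂(P(x) / (1/4))
           = Σ P(x) log₂(P(x)) + log₂(4)
           = log₂(4) - H(P)

H(P) = -Σ P(x) log₂(P(x)):
  -P(1)·log₂(P(1)) = -(3/10)·log₂(3/10) = 0.52109
  -P(2)·log₂(P(2)) = -(1/15)·log₂(1/15) = 0.26046
  -P(3)·log₂(P(3)) = -(29/60)·log₂(29/60) = 0.50697
  -P(4)·log₂(P(4)) = -(3/20)·log₂(3/20) = 0.41054
H(P) = 0.52109 + 0.26046 + 0.50697 + 0.41054 = 1.69906 bits

log₂(4) = 2.00000 bits

D_KL(P||U) = 2.00000 - 1.69906 = 0.30094 ≈ 0.3009 bits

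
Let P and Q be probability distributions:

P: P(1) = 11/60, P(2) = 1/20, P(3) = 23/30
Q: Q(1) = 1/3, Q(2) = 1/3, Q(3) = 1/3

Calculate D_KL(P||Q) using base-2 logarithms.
0.6263 bits

D_KL(P||Q) = Σ P(x) log₂(P(x)/Q(x))

Computing term by term:
  P(1)·log₂(P(1)/Q(1)) = (11/60)·log₂((11/60)/(1/3)) = -0.15812
  P(2)·log₂(P(2)/Q(2)) = (1/20)·log₂((1/20)/(1/3)) = -0.13685
  P(3)·log₂(P(3)/Q(3)) = (23/30)·log₂((23/30)/(1/3)) = 0.92125

D_KL(P||Q) = -0.15812 - 0.13685 + 0.92125 = 0.62628 ≈ 0.6263 bits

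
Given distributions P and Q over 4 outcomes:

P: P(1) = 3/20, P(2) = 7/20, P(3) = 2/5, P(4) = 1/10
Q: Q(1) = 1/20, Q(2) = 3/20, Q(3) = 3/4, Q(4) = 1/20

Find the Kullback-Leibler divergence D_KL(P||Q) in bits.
0.4028 bits

D_KL(P||Q) = Σ P(x) log₂(P(x)/Q(x))

Computing term by term:
  P(1)·log₂(P(1)/Q(1)) = (3/20)·log₂((3/20)/(1/20)) = 0.23774
  P(2)·log₂(P(2)/Q(2)) = (7/20)·log₂((7/20)/(3/20)) = 0.42784
  P(3)·log₂(P(3)/Q(3)) = (2/5)·log₂((2/5)/(3/4)) = -0.36276
  P(4)·log₂(P(4)/Q(4)) = (1/10)·log₂((1/10)/(1/20)) = 0.10000

D_KL(P||Q) = 0.23774 + 0.42784 - 0.36276 + 0.10000 = 0.40282 ≈ 0.4028 bits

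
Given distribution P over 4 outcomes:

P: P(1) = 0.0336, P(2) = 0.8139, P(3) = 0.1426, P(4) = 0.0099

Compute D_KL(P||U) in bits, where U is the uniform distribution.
1.1271 bits

U(i) = 1/4 for all i

D_KL(P||U) = Σ P(x) log₂(P(x) / (1/4))
           = Σ P(x) log₂(P(x)) + log₂(4)
           = log₂(4) - H(P)

H(P) = -Σ P(x) log₂(P(x)):
  -P(1)·log₂(P(1)) = -(0.0336)·log₂(0.0336) = 0.16449
  -P(2)·log₂(P(2)) = -(0.8139)·log₂(0.8139) = 0.24179
  -P(3)·log₂(P(3)) = -(0.1426)·log₂(0.1426) = 0.40070
  -P(4)·log₂(P(4)) = -(0.0099)·log₂(0.0099) = 0.06592
H(P) = 0.16449 + 0.24179 + 0.40070 + 0.06592 = 0.87290 bits

log₂(4) = 2.00000 bits

D_KL(P||U) = 2.00000 - 0.87290 = 1.12710 ≈ 1.1271 bits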